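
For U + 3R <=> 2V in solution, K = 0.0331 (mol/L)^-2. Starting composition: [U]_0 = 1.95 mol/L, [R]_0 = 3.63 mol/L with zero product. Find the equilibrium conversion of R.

Let X = conversion of R; extent ξ = 3.63X/3 mol/L.
Concentrations: [U] = 1.95 − 1.21X; [R] = 3.63 − 3.63X; [V] = 2.42X.
K = [V]^2 / ([U] [R]^3).
This equals 0.0331 at X = 0.343 (the root in 0 < X < 1).

X = 0.343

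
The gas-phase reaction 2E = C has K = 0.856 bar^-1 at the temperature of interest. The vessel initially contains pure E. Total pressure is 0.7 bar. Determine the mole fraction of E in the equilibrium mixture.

Take 1 mol E as basis and let X be its fractional conversion, so ξ = 0.5X.
Species balance: n_E = 1 − X; n_C = 0.5X.
n_T = Σnᵢ = 1 − 0.5X.
y_i = n_i/n_T, p_i = y_i·P. K = p_C / (p_E^2).
This yields a degree-2 equation in X; solving on (0,1), X = 0.457.
Then n_E = 0.543, n_T = 0.771, so y_E = 0.703.

y_E = 0.703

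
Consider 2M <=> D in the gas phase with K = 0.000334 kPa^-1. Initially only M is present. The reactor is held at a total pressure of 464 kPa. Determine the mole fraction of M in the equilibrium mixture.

y_M = 0.880

Basis: 1 mol M initially; let X = conversion of M. Extent ξ = 0.5X.
Mole table: n_M = 1 − X; n_D = 0.5X.
Total moles n_T = 1 − 0.5X.
y_i = n_i/n_T, p_i = y_i·P. K = p_D / (p_M^2).
Setting this equal to 0.000334 kPa^-1 and taking the physical root (0 < X < 1) gives X = 0.214.
Then n_M = 0.786, n_T = 0.893, so y_M = 0.880.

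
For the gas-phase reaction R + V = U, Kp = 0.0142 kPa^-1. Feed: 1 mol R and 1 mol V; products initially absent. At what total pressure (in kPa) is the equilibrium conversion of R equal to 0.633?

P = 452 kPa

Take 1 mol R as basis and let X be its fractional conversion, so ξ = X.
Mole table: n_R = 1 − X; n_V = 1 − X; n_U = X.
Total moles n_T = 2 − X.
Kp = p_U / (p_R p_V) with p_i = (n_i/n_T)·P.
At X = 0.633: the mole-fraction product g(X) = Π y_i^ν_i = 6.425. Since Kp = g(X)·P^{-1}, P = (g/Kp)^(1/1) = (6.425/0.0142)^(1/1) = 452 kPa.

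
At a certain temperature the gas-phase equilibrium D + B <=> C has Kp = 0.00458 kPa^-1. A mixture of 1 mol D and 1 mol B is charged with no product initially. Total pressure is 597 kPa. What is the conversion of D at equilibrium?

X = 0.483

Take 1 mol D as basis and let X be its fractional conversion, so ξ = X.
Mole table: n_D = 1 − X; n_B = 1 − X; n_C = X.
Summing: n_T = 2 − X.
Mole fractions y_i = n_i/n_T; Kp = p_C / (p_D p_B) with p_i = y_i·P.
This yields a degree-2 equation in X; solving on (0,1), X = 0.483.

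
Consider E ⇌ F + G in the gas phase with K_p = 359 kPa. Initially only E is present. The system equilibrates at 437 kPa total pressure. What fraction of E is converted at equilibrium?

X = 0.672

Take 1 mol E as basis and let X be its fractional conversion, so ξ = X.
Species balance: n_E = 1 − X; n_F = X; n_G = X.
n_T = Σnᵢ = 1 + X.
y_i = n_i/n_T, p_i = y_i·P. K_p = p_F p_G / (p_E).
Substituting and setting equal to 359 kPa gives a polynomial in X; the root in (0,1) is X = 0.672.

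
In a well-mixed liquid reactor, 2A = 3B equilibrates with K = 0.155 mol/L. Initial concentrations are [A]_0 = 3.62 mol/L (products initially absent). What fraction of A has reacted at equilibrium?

Let X = conversion of A; extent ξ = 3.62X/2 mol/L.
Concentrations: [A] = 3.62 − 3.62X; [B] = 5.43X.
K = [B]^3 / ([A]^2).
Solving K = 0.155 for X ∈ (0,1): X = 0.201.

X = 0.201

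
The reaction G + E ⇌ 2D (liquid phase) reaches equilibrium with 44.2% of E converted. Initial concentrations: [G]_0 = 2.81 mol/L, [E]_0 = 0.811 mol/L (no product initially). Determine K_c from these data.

K_c = 0.463

Let X = conversion of E.
Concentrations: [G] = 2.81 − 0.811X; [E] = 0.811 − 0.811X; [D] = 1.62X.
At X = 0.442: [G] = 2.45, [E] = 0.453, [D] = 0.717.
K_c = [D]^2 / ([G] [E]) = 0.463.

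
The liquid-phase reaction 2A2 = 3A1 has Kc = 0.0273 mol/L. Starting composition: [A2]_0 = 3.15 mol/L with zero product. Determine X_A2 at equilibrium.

Let X = conversion of A2; extent ξ = 3.15X/2 mol/L.
Concentrations: [A2] = 3.15 − 3.15X; [A1] = 4.72X.
Kc = [A1]^3 / ([A2]^2).
Solving Kc = 0.0273 for X ∈ (0,1): X = 0.125.

X = 0.125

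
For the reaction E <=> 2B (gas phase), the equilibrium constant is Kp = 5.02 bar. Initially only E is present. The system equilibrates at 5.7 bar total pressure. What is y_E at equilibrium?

Take 1 mol E as basis and let X be its fractional conversion, so ξ = X.
Species balance: n_E = 1 − X; n_B = 2X.
Summing: n_T = 1 + X.
With p_i = (n_i/n_T)P, Kp = p_B^2 / (p_E).
Setting this equal to 5.02 bar and taking the physical root (0 < X < 1) gives X = 0.425.
Then n_E = 0.575, n_T = 1.42, so y_E = 0.404.

y_E = 0.404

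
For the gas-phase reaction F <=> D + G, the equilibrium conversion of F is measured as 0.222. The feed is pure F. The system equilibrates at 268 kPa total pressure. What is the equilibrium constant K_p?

K_p = 13.9 kPa

Basis: 1 mol F initially; let X = conversion of F. Extent ξ = X.
Species balance: n_F = 1 − X; n_D = X; n_G = X.
Summing: n_T = 1 + X.
At X = 0.222: n_F = 0.778, n_D = 0.222, n_G = 0.222, n_T = 1.22.
p_i = (n_i/n_T)·P. K_p = p_D p_G / (p_F) = 13.9 kPa.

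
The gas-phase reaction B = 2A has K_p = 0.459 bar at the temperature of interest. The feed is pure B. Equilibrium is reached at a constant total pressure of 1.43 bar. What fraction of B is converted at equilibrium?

Take 1 mol B as basis and let X be its fractional conversion, so ξ = X.
Mole table: n_B = 1 − X; n_A = 2X.
Summing: n_T = 1 + X.
With p_i = (n_i/n_T)P, K_p = p_A^2 / (p_B).
Equating to 0.459 bar and solving on 0 < X < 1: X = 0.273.

X = 0.273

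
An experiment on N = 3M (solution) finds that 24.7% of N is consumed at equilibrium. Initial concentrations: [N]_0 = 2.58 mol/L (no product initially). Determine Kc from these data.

Kc = 3.6 (mol/L)^2

Let X = conversion of N.
Concentrations: [N] = 2.58 − 2.58X; [M] = 7.74X.
At X = 0.247: [N] = 1.94, [M] = 1.91.
Kc = [M]^3 / ([N]) = 3.6 (mol/L)^2.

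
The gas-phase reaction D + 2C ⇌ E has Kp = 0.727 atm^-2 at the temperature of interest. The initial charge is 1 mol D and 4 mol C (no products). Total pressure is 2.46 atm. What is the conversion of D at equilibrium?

X = 0.697

Take 1 mol D as basis and let X be its fractional conversion, so ξ = X.
Mole table: n_D = 1 − X; n_C = 4 − 2X; n_E = X.
Total moles n_T = 5 − 2X.
With p_i = (n_i/n_T)P, Kp = p_E / (p_D p_C^2).
Setting this equal to 0.727 atm^-2 and taking the physical root (0 < X < 1) gives X = 0.697.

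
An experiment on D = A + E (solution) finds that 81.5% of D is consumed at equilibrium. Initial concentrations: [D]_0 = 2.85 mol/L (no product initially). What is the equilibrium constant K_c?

Let X = conversion of D.
Concentrations: [D] = 2.85 − 2.85X; [A] = 2.85X; [E] = 2.85X.
At X = 0.815: [D] = 0.527, [A] = 2.32, [E] = 2.32.
K_c = [A] [E] / ([D]) = 10.2 mol/L.

K_c = 10.2 mol/L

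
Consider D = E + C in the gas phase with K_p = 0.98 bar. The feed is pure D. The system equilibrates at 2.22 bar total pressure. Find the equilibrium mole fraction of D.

Take 1 mol D as basis and let X be its fractional conversion, so ξ = X.
Species balance: n_D = 1 − X; n_E = X; n_C = X.
Summing: n_T = 1 + X.
With p_i = (n_i/n_T)P, K_p = p_E p_C / (p_D).
Equating to 0.98 bar and solving on 0 < X < 1: X = 0.553.
Then n_D = 0.447, n_T = 1.55, so y_D = 0.287.

y_D = 0.287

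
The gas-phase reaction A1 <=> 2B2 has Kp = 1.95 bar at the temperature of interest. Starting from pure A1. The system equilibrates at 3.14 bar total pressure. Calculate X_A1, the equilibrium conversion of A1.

X = 0.367

Let X = conversion of A1 (basis 1 mol A1); extent of reaction ξ = X.
Mole table: n_A1 = 1 − X; n_B2 = 2X.
Summing: n_T = 1 + X.
y_i = n_i/n_T, p_i = y_i·P. Kp = p_B2^2 / (p_A1).
This yields a degree-2 equation in X; solving on (0,1), X = 0.367.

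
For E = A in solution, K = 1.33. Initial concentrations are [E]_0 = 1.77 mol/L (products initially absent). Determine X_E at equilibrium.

X = 0.571

Let X = conversion of E; extent ξ = 1.77·X mol/L.
Concentrations: [E] = 1.77 − 1.77X; [A] = 1.77X.
K = [A] / ([E]).
This equals 1.33 at X = 0.571 (the root in 0 < X < 1).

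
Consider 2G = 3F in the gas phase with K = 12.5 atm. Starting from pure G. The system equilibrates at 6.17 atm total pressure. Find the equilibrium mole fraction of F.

Basis: 1 mol G initially; let X = conversion of G. Extent ξ = 0.5X.
At extent ξ: n_G = 1 − X; n_F = 1.5X.
Total moles n_T = 1 + 0.5X.
y_i = n_i/n_T, p_i = y_i·P. K = p_F^3 / (p_G^2).
Setting this equal to 12.5 atm and taking the physical root (0 < X < 1) gives X = 0.543.
Then n_F = 0.814, n_T = 1.27, so y_F = 0.640.

y_F = 0.640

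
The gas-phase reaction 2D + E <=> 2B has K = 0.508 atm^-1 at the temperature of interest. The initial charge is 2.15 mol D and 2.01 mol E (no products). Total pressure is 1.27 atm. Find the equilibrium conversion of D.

X = 0.346

Basis: 2.15 mol D initially; let X = conversion of D. Extent ξ = 1.07X.
Moles: n_D = 2.15 − 2.15X; n_E = 2.01 − 1.07X; n_B = 2.15X.
Summing: n_T = 4.16 − 1.07X.
y_i = n_i/n_T, p_i = y_i·P. K = p_B^2 / (p_D^2 p_E).
Substituting and setting equal to 0.508 atm^-1 gives a polynomial in X; the root in (0,1) is X = 0.346.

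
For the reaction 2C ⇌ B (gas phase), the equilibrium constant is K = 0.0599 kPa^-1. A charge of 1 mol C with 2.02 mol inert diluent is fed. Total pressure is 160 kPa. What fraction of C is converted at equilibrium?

X = 0.690

Basis: 1 mol C initially; let X = conversion of C. Extent ξ = 0.5X.
Species balance: n_C = 1 − X; n_B = 0.5X; n_I = 2.02 (inert).
Summing: n_T = 3.02 − 0.5X.
With p_i = (n_i/n_T)P, K = p_B / (p_C^2).
Substituting and setting equal to 0.0599 kPa^-1 gives a polynomial in X; the root in (0,1) is X = 0.690.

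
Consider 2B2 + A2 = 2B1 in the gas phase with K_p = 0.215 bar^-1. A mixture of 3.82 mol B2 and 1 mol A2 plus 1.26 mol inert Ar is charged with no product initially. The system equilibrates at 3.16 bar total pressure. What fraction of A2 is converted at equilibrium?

Let X = conversion of A2 (basis 1 mol A2); extent of reaction ξ = X.
Mole table: n_B2 = 3.82 − 2X; n_A2 = 1 − X; n_B1 = 2X; n_I = 1.26 (inert).
Summing: n_T = 6.08 − X.
Mole fractions y_i = n_i/n_T; K_p = p_B1^2 / (p_B2^2 p_A2) with p_i = y_i·P.
This yields a degree-3 equation in X; solving on (0,1), X = 0.403.

X = 0.403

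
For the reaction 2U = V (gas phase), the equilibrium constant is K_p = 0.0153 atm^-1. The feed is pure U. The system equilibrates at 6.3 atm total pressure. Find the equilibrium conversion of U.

X = 0.150

Take 1 mol U as basis and let X be its fractional conversion, so ξ = 0.5X.
Mole table: n_U = 1 − X; n_V = 0.5X.
n_T = Σnᵢ = 1 − 0.5X.
y_i = n_i/n_T, p_i = y_i·P. K_p = p_V / (p_U^2).
Substituting and setting equal to 0.0153 atm^-1 gives a polynomial in X; the root in (0,1) is X = 0.150.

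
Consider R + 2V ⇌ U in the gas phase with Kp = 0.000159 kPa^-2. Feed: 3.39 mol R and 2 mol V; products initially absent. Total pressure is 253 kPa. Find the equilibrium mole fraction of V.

y_V = 0.157

Let X = conversion of V (basis 2 mol V); extent of reaction ξ = X.
Moles: n_R = 3.39 − X; n_V = 2 − 2X; n_U = X.
Total moles n_T = 5.39 − 2X.
y_i = n_i/n_T, p_i = y_i·P. Kp = p_U / (p_R p_V^2).
Substituting and setting equal to 0.000159 kPa^-2 gives a polynomial in X; the root in (0,1) is X = 0.683.
Then n_V = 0.634, n_T = 4.02, so y_V = 0.157.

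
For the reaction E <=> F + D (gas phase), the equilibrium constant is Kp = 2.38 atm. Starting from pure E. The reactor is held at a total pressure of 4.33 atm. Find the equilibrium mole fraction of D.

Let X = conversion of E (basis 1 mol E); extent of reaction ξ = X.
Mole table: n_E = 1 − X; n_F = X; n_D = X.
Total moles n_T = 1 + X.
With p_i = (n_i/n_T)P, Kp = p_F p_D / (p_E).
This yields a degree-2 equation in X; solving on (0,1), X = 0.596.
Then n_D = 0.596, n_T = 1.6, so y_D = 0.373.

y_D = 0.373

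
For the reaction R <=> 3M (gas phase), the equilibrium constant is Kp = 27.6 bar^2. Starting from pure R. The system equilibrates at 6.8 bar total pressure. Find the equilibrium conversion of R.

Basis: 1 mol R initially; let X = conversion of R. Extent ξ = X.
Mole table: n_R = 1 − X; n_M = 3X.
Total moles n_T = 1 + 2X.
With p_i = (n_i/n_T)P, Kp = p_M^3 / (p_R).
Equating to 27.6 bar^2 and solving on 0 < X < 1: X = 0.346.

X = 0.346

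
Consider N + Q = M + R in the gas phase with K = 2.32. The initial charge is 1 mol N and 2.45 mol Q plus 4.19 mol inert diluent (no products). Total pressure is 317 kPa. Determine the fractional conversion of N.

X = 0.821

Basis: 1 mol N initially; let X = conversion of N. Extent ξ = X.
Species balance: n_N = 1 − X; n_Q = 2.45 − X; n_M = X; n_R = X; n_I = 4.19 (inert).
n_T stays at 7.64 (no change in mole number).
With p_i = (n_i/n_T)P, K = p_M p_R / (p_N p_Q).
This yields a degree-2 equation in X; solving on (0,1), X = 0.821.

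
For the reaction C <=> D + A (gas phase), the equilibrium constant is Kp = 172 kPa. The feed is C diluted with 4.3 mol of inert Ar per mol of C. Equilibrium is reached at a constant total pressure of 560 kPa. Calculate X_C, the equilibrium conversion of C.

Take 1 mol C as basis and let X be its fractional conversion, so ξ = X.
Species balance: n_C = 1 − X; n_D = X; n_A = X; n_I = 4.3 (inert).
n_T = Σnᵢ = 5.3 + X.
y_i = n_i/n_T, p_i = y_i·P. Kp = p_D p_A / (p_C).
Equating to 172 kPa and solving on 0 < X < 1: X = 0.720.

X = 0.720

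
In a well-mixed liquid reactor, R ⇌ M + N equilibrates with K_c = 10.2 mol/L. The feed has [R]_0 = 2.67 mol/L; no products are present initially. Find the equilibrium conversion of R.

X = 0.823

Let X = conversion of R; extent ξ = 2.67·X mol/L.
Concentrations: [R] = 2.67 − 2.67X; [M] = 2.67X; [N] = 2.67X.
K_c = [M] [N] / ([R]).
This equals 10.2 at X = 0.823 (the root in 0 < X < 1).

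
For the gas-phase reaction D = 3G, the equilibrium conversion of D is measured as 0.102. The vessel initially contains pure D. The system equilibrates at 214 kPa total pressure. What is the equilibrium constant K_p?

Take 1 mol D as basis and let X be its fractional conversion, so ξ = X.
Moles: n_D = 1 − X; n_G = 3X.
n_T = Σnᵢ = 1 + 2X.
At X = 0.102: n_D = 0.898, n_G = 0.306, n_T = 1.2.
p_i = (n_i/n_T)·P. K_p = p_G^3 / (p_D) = 1.01e+03 kPa^2.

K_p = 1.01e+03 kPa^2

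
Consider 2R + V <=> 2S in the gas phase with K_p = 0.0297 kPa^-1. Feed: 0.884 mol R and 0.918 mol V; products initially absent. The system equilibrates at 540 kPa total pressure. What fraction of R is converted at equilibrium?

X = 0.718

Take 0.884 mol R as basis and let X be its fractional conversion, so ξ = 0.442X.
Mole table: n_R = 0.884 − 0.884X; n_V = 0.918 − 0.442X; n_S = 0.884X.
Total moles n_T = 1.8 − 0.442X.
With p_i = (n_i/n_T)P, K_p = p_S^2 / (p_R^2 p_V).
Setting this equal to 0.0297 kPa^-1 and taking the physical root (0 < X < 1) gives X = 0.718.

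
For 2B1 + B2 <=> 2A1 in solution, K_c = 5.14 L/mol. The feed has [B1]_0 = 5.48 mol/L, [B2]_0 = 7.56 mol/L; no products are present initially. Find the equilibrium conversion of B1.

Let X = conversion of B1; extent ξ = 5.48X/2 mol/L.
Concentrations: [B1] = 5.48 − 5.48X; [B2] = 7.56 − 2.74X; [A1] = 5.48X.
K_c = [A1]^2 / ([B1]^2 [B2]).
Solving K_c = 5.14 for X ∈ (0,1): X = 0.839.

X = 0.839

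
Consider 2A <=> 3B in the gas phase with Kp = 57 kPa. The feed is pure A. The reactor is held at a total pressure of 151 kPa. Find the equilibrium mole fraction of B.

Take 1 mol A as basis and let X be its fractional conversion, so ξ = 0.5X.
At extent ξ: n_A = 1 − X; n_B = 1.5X.
n_T = Σnᵢ = 1 + 0.5X.
y_i = n_i/n_T, p_i = y_i·P. Kp = p_B^3 / (p_A^2).
Substituting and setting equal to 57 kPa gives a polynomial in X; the root in (0,1) is X = 0.373.
Then n_B = 0.56, n_T = 1.19, so y_B = 0.472.

y_B = 0.472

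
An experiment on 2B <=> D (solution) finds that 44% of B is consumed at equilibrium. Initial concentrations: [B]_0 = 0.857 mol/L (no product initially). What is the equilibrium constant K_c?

Let X = conversion of B.
Concentrations: [B] = 0.857 − 0.857X; [D] = 0.428X.
At X = 0.44: [B] = 0.48, [D] = 0.189.
K_c = [D] / ([B]^2) = 0.819 L/mol.

K_c = 0.819 L/mol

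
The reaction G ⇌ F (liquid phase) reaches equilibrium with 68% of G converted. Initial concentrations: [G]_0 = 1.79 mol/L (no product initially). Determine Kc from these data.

Kc = 2.12

Let X = conversion of G.
Concentrations: [G] = 1.79 − 1.79X; [F] = 1.79X.
At X = 0.68: [G] = 0.573, [F] = 1.22.
Kc = [F] / ([G]) = 2.12.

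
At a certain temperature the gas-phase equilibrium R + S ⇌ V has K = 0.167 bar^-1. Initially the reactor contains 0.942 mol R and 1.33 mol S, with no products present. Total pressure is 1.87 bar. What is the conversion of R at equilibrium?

Let X = conversion of R (basis 0.942 mol R); extent of reaction ξ = 0.942X.
Moles: n_R = 0.942 − 0.942X; n_S = 1.33 − 0.942X; n_V = 0.942X.
Total moles n_T = 2.27 − 0.942X.
Mole fractions y_i = n_i/n_T; K = p_V / (p_R p_S) with p_i = y_i·P.
Equating to 0.167 bar^-1 and solving on 0 < X < 1: X = 0.148.

X = 0.148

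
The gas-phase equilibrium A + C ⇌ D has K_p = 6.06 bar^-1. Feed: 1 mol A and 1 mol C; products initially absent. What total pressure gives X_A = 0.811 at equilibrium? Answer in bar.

Basis: 1 mol A initially; let X = conversion of A. Extent ξ = X.
Species balance: n_A = 1 − X; n_C = 1 − X; n_D = X.
Summing: n_T = 2 − X.
K_p = p_D / (p_A p_C) with p_i = (n_i/n_T)·P.
At X = 0.811: the mole-fraction product g(X) = Π y_i^ν_i = 26.99. Since K_p = g(X)·P^{-1}, P = (g/K_p)^(1/1) = (26.99/6.06)^(1/1) = 4.45 bar.

P = 4.45 bar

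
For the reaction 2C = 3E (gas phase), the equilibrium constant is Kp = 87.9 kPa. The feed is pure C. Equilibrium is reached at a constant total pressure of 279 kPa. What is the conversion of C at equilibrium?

X = 0.357

Basis: 1 mol C initially; let X = conversion of C. Extent ξ = 0.5X.
Moles: n_C = 1 − X; n_E = 1.5X.
n_T = Σnᵢ = 1 + 0.5X.
With p_i = (n_i/n_T)P, Kp = p_E^3 / (p_C^2).
This yields a degree-3 equation in X; solving on (0,1), X = 0.357.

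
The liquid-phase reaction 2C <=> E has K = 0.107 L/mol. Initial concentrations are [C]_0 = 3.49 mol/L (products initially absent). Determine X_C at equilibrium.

Let X = conversion of C; extent ξ = 3.49X/2 mol/L.
Concentrations: [C] = 3.49 − 3.49X; [E] = 1.75X.
K = [E] / ([C]^2).
Setting equal to 0.107 and solving for X on (0,1) gives X = 0.333.

X = 0.333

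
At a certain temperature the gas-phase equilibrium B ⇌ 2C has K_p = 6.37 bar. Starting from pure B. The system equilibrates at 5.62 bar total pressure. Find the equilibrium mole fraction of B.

y_B = 0.361

Basis: 1 mol B initially; let X = conversion of B. Extent ξ = X.
Species balance: n_B = 1 − X; n_C = 2X.
n_T = Σnᵢ = 1 + X.
Mole fractions y_i = n_i/n_T; K_p = p_C^2 / (p_B) with p_i = y_i·P.
Equating to 6.37 bar and solving on 0 < X < 1: X = 0.470.
Then n_B = 0.53, n_T = 1.47, so y_B = 0.361.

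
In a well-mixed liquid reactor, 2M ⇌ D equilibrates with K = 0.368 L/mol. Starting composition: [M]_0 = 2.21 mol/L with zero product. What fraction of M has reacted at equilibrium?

X = 0.465

Let X = conversion of M; extent ξ = 2.21X/2 mol/L.
Concentrations: [M] = 2.21 − 2.21X; [D] = 1.1X.
K = [D] / ([M]^2).
Setting equal to 0.368 and solving for X on (0,1) gives X = 0.465.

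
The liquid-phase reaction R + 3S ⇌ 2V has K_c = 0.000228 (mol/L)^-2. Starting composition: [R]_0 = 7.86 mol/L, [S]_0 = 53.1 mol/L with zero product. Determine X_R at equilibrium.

Let X = conversion of R; extent ξ = 7.86·X mol/L.
Concentrations: [R] = 7.86 − 7.86X; [S] = 53.1 − 23.6X; [V] = 15.7X.
K_c = [V]^2 / ([R] [S]^3).
Equating to 0.000228 (mol/L)^-2: the physical root is X = 0.503.

X = 0.503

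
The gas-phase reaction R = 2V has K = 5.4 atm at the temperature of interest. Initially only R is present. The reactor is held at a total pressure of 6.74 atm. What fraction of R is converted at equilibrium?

Basis: 1 mol R initially; let X = conversion of R. Extent ξ = X.
At extent ξ: n_R = 1 − X; n_V = 2X.
Total moles n_T = 1 + X.
y_i = n_i/n_T, p_i = y_i·P. K = p_V^2 / (p_R).
This yields a degree-2 equation in X; solving on (0,1), X = 0.409.

X = 0.409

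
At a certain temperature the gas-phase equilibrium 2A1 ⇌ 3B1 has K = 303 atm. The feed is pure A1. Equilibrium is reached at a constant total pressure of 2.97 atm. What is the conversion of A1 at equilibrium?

Basis: 1 mol A1 initially; let X = conversion of A1. Extent ξ = 0.5X.
At extent ξ: n_A1 = 1 − X; n_B1 = 1.5X.
Total moles n_T = 1 + 0.5X.
Mole fractions y_i = n_i/n_T; K = p_B1^3 / (p_A1^2) with p_i = y_i·P.
Setting this equal to 303 atm and taking the physical root (0 < X < 1) gives X = 0.876.

X = 0.876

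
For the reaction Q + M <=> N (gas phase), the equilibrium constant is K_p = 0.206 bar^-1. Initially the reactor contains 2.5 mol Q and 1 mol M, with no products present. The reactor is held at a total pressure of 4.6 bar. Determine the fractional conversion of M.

X = 0.391

Basis: 1 mol M initially; let X = conversion of M. Extent ξ = X.
At extent ξ: n_Q = 2.5 − X; n_M = 1 − X; n_N = X.
n_T = Σnᵢ = 3.5 − X.
y_i = n_i/n_T, p_i = y_i·P. K_p = p_N / (p_Q p_M).
Setting this equal to 0.206 bar^-1 and taking the physical root (0 < X < 1) gives X = 0.391.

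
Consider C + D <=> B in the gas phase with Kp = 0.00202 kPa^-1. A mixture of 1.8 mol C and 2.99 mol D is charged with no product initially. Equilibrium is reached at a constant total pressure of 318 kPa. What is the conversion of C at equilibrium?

X = 0.272

Basis: 1.8 mol C initially; let X = conversion of C. Extent ξ = 1.8X.
Mole table: n_C = 1.8 − 1.8X; n_D = 2.99 − 1.8X; n_B = 1.8X.
Total moles n_T = 4.79 − 1.8X.
Mole fractions y_i = n_i/n_T; Kp = p_B / (p_C p_D) with p_i = y_i·P.
Equating to 0.00202 kPa^-1 and solving on 0 < X < 1: X = 0.272.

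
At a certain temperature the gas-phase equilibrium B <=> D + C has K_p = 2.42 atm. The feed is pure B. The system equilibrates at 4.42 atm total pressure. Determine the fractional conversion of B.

X = 0.595

Let X = conversion of B (basis 1 mol B); extent of reaction ξ = X.
At extent ξ: n_B = 1 − X; n_D = X; n_C = X.
Summing: n_T = 1 + X.
Mole fractions y_i = n_i/n_T; K_p = p_D p_C / (p_B) with p_i = y_i·P.
This yields a degree-2 equation in X; solving on (0,1), X = 0.595.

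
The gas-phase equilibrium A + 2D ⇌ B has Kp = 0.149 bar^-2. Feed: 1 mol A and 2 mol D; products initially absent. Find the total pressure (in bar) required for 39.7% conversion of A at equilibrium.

Basis: 1 mol A initially; let X = conversion of A. Extent ξ = X.
Species balance: n_A = 1 − X; n_D = 2 − 2X; n_B = X.
n_T = Σnᵢ = 3 − 2X.
Kp = p_B / (p_A p_D^2) with p_i = (n_i/n_T)·P.
At X = 0.397: the mole-fraction product g(X) = Π y_i^ν_i = 2.203. Since Kp = g(X)·P^{-2}, P = (g/Kp)^(1/2) = (2.203/0.149)^(1/2) = 3.85 bar.

P = 3.85 bar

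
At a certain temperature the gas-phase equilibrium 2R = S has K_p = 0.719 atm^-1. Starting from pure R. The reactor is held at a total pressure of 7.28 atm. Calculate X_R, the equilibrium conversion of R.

X = 0.786

Basis: 1 mol R initially; let X = conversion of R. Extent ξ = 0.5X.
Mole table: n_R = 1 − X; n_S = 0.5X.
Summing: n_T = 1 − 0.5X.
Mole fractions y_i = n_i/n_T; K_p = p_S / (p_R^2) with p_i = y_i·P.
Equating to 0.719 atm^-1 and solving on 0 < X < 1: X = 0.786.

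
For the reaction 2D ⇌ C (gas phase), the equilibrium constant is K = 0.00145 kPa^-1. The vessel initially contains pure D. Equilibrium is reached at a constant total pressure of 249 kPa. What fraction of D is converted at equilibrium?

X = 0.360

Let X = conversion of D (basis 1 mol D); extent of reaction ξ = 0.5X.
At extent ξ: n_D = 1 − X; n_C = 0.5X.
Total moles n_T = 1 − 0.5X.
y_i = n_i/n_T, p_i = y_i·P. K = p_C / (p_D^2).
Setting this equal to 0.00145 kPa^-1 and taking the physical root (0 < X < 1) gives X = 0.360.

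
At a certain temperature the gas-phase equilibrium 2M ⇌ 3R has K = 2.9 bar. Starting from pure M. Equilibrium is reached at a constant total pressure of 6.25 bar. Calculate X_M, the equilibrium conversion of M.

Basis: 1 mol M initially; let X = conversion of M. Extent ξ = 0.5X.
Moles: n_M = 1 − X; n_R = 1.5X.
n_T = Σnᵢ = 1 + 0.5X.
Mole fractions y_i = n_i/n_T; K = p_R^3 / (p_M^2) with p_i = y_i·P.
This yields a degree-3 equation in X; solving on (0,1), X = 0.393.

X = 0.393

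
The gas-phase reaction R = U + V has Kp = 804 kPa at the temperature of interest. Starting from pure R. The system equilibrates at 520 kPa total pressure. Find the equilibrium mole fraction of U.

y_U = 0.438

Let X = conversion of R (basis 1 mol R); extent of reaction ξ = X.
Moles: n_R = 1 − X; n_U = X; n_V = X.
n_T = Σnᵢ = 1 + X.
Mole fractions y_i = n_i/n_T; Kp = p_U p_V / (p_R) with p_i = y_i·P.
Substituting and setting equal to 804 kPa gives a polynomial in X; the root in (0,1) is X = 0.779.
Then n_U = 0.779, n_T = 1.78, so y_U = 0.438.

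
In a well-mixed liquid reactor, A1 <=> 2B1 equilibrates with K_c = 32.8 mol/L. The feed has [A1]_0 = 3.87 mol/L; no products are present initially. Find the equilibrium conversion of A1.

X = 0.741

Let X = conversion of A1; extent ξ = 3.87·X mol/L.
Concentrations: [A1] = 3.87 − 3.87X; [B1] = 7.74X.
K_c = [B1]^2 / ([A1]).
Solving K_c = 32.8 for X ∈ (0,1): X = 0.741.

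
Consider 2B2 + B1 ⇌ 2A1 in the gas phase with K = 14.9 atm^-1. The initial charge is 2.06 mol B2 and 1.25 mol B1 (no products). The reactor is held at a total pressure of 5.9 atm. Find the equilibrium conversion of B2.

Take 2.06 mol B2 as basis and let X be its fractional conversion, so ξ = 1.03X.
At extent ξ: n_B2 = 2.06 − 2.06X; n_B1 = 1.25 − 1.03X; n_A1 = 2.06X.
Total moles n_T = 3.31 − 1.03X.
Mole fractions y_i = n_i/n_T; K = p_A1^2 / (p_B2^2 p_B1) with p_i = y_i·P.
This yields a degree-3 equation in X; solving on (0,1), X = 0.796.

X = 0.796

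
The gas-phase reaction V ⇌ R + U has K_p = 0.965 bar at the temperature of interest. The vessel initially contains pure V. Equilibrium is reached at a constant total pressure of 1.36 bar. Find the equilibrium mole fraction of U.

y_U = 0.392

Basis: 1 mol V initially; let X = conversion of V. Extent ξ = X.
Mole table: n_V = 1 − X; n_R = X; n_U = X.
n_T = Σnᵢ = 1 + X.
With p_i = (n_i/n_T)P, K_p = p_R p_U / (p_V).
Setting this equal to 0.965 bar and taking the physical root (0 < X < 1) gives X = 0.644.
Then n_U = 0.644, n_T = 1.64, so y_U = 0.392.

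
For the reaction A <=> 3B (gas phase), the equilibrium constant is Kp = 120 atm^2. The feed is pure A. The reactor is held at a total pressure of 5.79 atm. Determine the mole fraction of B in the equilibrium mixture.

Basis: 1 mol A initially; let X = conversion of A. Extent ξ = X.
Mole table: n_A = 1 − X; n_B = 3X.
n_T = Σnᵢ = 1 + 2X.
y_i = n_i/n_T, p_i = y_i·P. Kp = p_B^3 / (p_A).
This yields a degree-3 equation in X; solving on (0,1), X = 0.630.
Then n_B = 1.89, n_T = 2.26, so y_B = 0.836.

y_B = 0.836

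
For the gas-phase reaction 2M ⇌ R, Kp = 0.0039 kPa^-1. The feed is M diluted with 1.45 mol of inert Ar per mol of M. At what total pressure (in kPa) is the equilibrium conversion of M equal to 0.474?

P = 486 kPa

Let X = conversion of M (basis 1 mol M); extent of reaction ξ = 0.5X.
At extent ξ: n_M = 1 − X; n_R = 0.5X; n_I = 1.45 (inert).
Total moles n_T = 2.45 − 0.5X.
Kp = p_R / (p_M^2) with p_i = (n_i/n_T)·P.
At X = 0.474: the mole-fraction product g(X) = Π y_i^ν_i = 1.896. Since Kp = g(X)·P^{-1}, P = (g/Kp)^(1/1) = (1.896/0.0039)^(1/1) = 486 kPa.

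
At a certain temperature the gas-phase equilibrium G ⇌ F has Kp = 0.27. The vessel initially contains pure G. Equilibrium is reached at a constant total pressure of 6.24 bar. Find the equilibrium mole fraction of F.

Take 1 mol G as basis and let X be its fractional conversion, so ξ = X.
Moles: n_G = 1 − X; n_F = X.
Total moles n_T = 1 (Δν = 0, constant).
Mole fractions y_i = n_i/n_T; Kp = p_F / (p_G) with p_i = y_i·P.
Setting this equal to 0.27 and taking the physical root (0 < X < 1) gives X = 0.213.
Then n_F = 0.213, n_T = 1, so y_F = 0.213.

y_F = 0.213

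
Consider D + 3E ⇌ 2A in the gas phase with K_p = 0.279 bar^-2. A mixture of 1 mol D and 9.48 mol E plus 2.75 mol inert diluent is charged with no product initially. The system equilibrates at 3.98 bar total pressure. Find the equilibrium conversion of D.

Take 1 mol D as basis and let X be its fractional conversion, so ξ = X.
Species balance: n_D = 1 − X; n_E = 9.48 − 3X; n_A = 2X; n_I = 2.75 (inert).
Summing: n_T = 13.2 − 2X.
Mole fractions y_i = n_i/n_T; K_p = p_A^2 / (p_D p_E^3) with p_i = y_i·P.
Setting this equal to 0.279 bar^-2 and taking the physical root (0 < X < 1) gives X = 0.788.

X = 0.788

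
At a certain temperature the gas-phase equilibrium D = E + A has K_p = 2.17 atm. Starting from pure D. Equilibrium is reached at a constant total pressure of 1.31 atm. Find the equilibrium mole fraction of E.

Take 1 mol D as basis and let X be its fractional conversion, so ξ = X.
At extent ξ: n_D = 1 − X; n_E = X; n_A = X.
Summing: n_T = 1 + X.
y_i = n_i/n_T, p_i = y_i·P. K_p = p_E p_A / (p_D).
Equating to 2.17 atm and solving on 0 < X < 1: X = 0.790.
Then n_E = 0.79, n_T = 1.79, so y_E = 0.441.

y_E = 0.441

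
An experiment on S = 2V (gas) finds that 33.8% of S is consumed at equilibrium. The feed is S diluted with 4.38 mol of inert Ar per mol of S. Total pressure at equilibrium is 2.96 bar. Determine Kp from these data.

Kp = 0.357 bar

Take 1 mol S as basis and let X be its fractional conversion, so ξ = X.
Mole table: n_S = 1 − X; n_V = 2X; n_I = 4.38 (inert).
Total moles n_T = 5.38 + X.
At X = 0.338: n_S = 0.662, n_V = 0.676, n_T = 5.72.
p_i = (n_i/n_T)·P. Kp = p_V^2 / (p_S) = 0.357 bar.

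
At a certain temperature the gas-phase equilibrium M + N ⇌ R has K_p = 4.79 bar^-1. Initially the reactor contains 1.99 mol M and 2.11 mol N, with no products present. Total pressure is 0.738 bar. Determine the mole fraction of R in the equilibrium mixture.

Let X = conversion of M (basis 1.99 mol M); extent of reaction ξ = 1.99X.
Mole table: n_M = 1.99 − 1.99X; n_N = 2.11 − 1.99X; n_R = 1.99X.
Total moles n_T = 4.1 − 1.99X.
y_i = n_i/n_T, p_i = y_i·P. K_p = p_R / (p_M p_N).
Setting this equal to 4.79 bar^-1 and taking the physical root (0 < X < 1) gives X = 0.546.
Then n_R = 1.09, n_T = 3.01, so y_R = 0.360.

y_R = 0.360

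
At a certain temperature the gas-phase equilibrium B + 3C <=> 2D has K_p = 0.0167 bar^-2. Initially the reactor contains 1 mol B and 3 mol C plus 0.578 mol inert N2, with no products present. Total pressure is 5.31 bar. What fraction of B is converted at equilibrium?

Let X = conversion of B (basis 1 mol B); extent of reaction ξ = X.
At extent ξ: n_B = 1 − X; n_C = 3 − 3X; n_D = 2X; n_I = 0.578 (inert).
Total moles n_T = 4.58 − 2X.
Mole fractions y_i = n_i/n_T; K_p = p_D^2 / (p_B p_C^3) with p_i = y_i·P.
Substituting and setting equal to 0.0167 bar^-2 gives a polynomial in X; the root in (0,1) is X = 0.247.

X = 0.247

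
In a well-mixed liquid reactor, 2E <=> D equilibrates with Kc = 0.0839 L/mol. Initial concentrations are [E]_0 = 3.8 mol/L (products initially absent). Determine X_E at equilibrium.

X = 0.307

Let X = conversion of E; extent ξ = 3.8X/2 mol/L.
Concentrations: [E] = 3.8 − 3.8X; [D] = 1.9X.
Kc = [D] / ([E]^2).
Equating to 0.0839 L/mol: the physical root is X = 0.307.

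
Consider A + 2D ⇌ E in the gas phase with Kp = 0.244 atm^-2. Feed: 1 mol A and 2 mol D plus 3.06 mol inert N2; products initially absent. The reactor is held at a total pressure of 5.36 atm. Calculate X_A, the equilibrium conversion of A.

Basis: 1 mol A initially; let X = conversion of A. Extent ξ = X.
Species balance: n_A = 1 − X; n_D = 2 − 2X; n_E = X; n_I = 3.06 (inert).
Total moles n_T = 6.06 − 2X.
With p_i = (n_i/n_T)P, Kp = p_E / (p_A p_D^2).
Setting this equal to 0.244 atm^-2 and taking the physical root (0 < X < 1) gives X = 0.311.

X = 0.311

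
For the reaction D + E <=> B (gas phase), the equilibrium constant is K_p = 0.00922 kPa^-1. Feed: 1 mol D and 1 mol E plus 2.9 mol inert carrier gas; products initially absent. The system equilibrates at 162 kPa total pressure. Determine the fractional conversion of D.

X = 0.202

Basis: 1 mol D initially; let X = conversion of D. Extent ξ = X.
Mole table: n_D = 1 − X; n_E = 1 − X; n_B = X; n_I = 2.9 (inert).
Summing: n_T = 4.9 − X.
Mole fractions y_i = n_i/n_T; K_p = p_B / (p_D p_E) with p_i = y_i·P.
Equating to 0.00922 kPa^-1 and solving on 0 < X < 1: X = 0.202.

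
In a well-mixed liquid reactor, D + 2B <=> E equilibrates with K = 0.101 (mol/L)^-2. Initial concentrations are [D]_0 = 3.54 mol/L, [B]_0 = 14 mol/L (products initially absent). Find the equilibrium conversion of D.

X = 0.863

Let X = conversion of D; extent ξ = 3.54·X mol/L.
Concentrations: [D] = 3.54 − 3.54X; [B] = 14 − 7.08X; [E] = 3.54X.
K = [E] / ([D] [B]^2).
Setting equal to 0.101 and solving for X on (0,1) gives X = 0.863.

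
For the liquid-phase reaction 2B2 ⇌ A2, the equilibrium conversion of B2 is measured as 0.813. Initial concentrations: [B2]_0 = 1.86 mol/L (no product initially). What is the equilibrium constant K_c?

Let X = conversion of B2.
Concentrations: [B2] = 1.86 − 1.86X; [A2] = 0.93X.
At X = 0.813: [B2] = 0.348, [A2] = 0.756.
K_c = [A2] / ([B2]^2) = 6.25 L/mol.

K_c = 6.25 L/mol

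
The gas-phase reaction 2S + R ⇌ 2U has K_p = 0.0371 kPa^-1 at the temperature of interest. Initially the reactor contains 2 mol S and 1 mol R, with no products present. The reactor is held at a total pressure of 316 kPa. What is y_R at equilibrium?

Take 2 mol S as basis and let X be its fractional conversion, so ξ = X.
Species balance: n_S = 2 − 2X; n_R = 1 − X; n_U = 2X.
n_T = Σnᵢ = 3 − X.
With p_i = (n_i/n_T)P, K_p = p_U^2 / (p_S^2 p_R).
Substituting and setting equal to 0.0371 kPa^-1 gives a polynomial in X; the root in (0,1) is X = 0.586.
Then n_R = 0.414, n_T = 2.41, so y_R = 0.171.

y_R = 0.171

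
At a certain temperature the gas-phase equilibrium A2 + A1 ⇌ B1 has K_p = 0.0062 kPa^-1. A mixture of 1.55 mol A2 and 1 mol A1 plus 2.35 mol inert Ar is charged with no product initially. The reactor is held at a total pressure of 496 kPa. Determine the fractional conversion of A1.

X = 0.434

Let X = conversion of A1 (basis 1 mol A1); extent of reaction ξ = X.
Mole table: n_A2 = 1.55 − X; n_A1 = 1 − X; n_B1 = X; n_I = 2.35 (inert).
Summing: n_T = 4.9 − X.
Mole fractions y_i = n_i/n_T; K_p = p_B1 / (p_A2 p_A1) with p_i = y_i·P.
Substituting and setting equal to 0.0062 kPa^-1 gives a polynomial in X; the root in (0,1) is X = 0.434.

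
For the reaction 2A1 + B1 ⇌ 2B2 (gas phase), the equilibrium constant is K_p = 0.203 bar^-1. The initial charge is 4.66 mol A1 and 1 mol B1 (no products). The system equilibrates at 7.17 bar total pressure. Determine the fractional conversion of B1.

X = 0.593

Basis: 1 mol B1 initially; let X = conversion of B1. Extent ξ = X.
Species balance: n_A1 = 4.66 − 2X; n_B1 = 1 − X; n_B2 = 2X.
n_T = Σnᵢ = 5.66 − X.
y_i = n_i/n_T, p_i = y_i·P. K_p = p_B2^2 / (p_A1^2 p_B1).
Equating to 0.203 bar^-1 and solving on 0 < X < 1: X = 0.593.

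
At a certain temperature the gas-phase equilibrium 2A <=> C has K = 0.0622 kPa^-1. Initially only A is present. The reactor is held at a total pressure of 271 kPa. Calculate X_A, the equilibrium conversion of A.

X = 0.879

Take 1 mol A as basis and let X be its fractional conversion, so ξ = 0.5X.
Moles: n_A = 1 − X; n_C = 0.5X.
n_T = Σnᵢ = 1 − 0.5X.
With p_i = (n_i/n_T)P, K = p_C / (p_A^2).
Substituting and setting equal to 0.0622 kPa^-1 gives a polynomial in X; the root in (0,1) is X = 0.879.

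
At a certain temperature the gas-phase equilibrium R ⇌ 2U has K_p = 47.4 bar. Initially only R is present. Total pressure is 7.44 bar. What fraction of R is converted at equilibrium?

Let X = conversion of R (basis 1 mol R); extent of reaction ξ = X.
At extent ξ: n_R = 1 − X; n_U = 2X.
n_T = Σnᵢ = 1 + X.
With p_i = (n_i/n_T)P, K_p = p_U^2 / (p_R).
This yields a degree-2 equation in X; solving on (0,1), X = 0.784.

X = 0.784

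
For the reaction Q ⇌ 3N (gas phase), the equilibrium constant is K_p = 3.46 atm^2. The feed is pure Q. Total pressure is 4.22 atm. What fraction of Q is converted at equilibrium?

Take 1 mol Q as basis and let X be its fractional conversion, so ξ = X.
Mole table: n_Q = 1 − X; n_N = 3X.
n_T = Σnᵢ = 1 + 2X.
With p_i = (n_i/n_T)P, K_p = p_N^3 / (p_Q).
Substituting and setting equal to 3.46 atm^2 gives a polynomial in X; the root in (0,1) is X = 0.227.

X = 0.227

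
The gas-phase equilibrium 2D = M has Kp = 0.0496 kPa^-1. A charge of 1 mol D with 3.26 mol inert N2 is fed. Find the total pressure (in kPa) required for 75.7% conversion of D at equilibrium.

Take 1 mol D as basis and let X be its fractional conversion, so ξ = 0.5X.
At extent ξ: n_D = 1 − X; n_M = 0.5X; n_I = 3.26 (inert).
n_T = Σnᵢ = 4.26 − 0.5X.
Kp = p_M / (p_D^2) with p_i = (n_i/n_T)·P.
At X = 0.757: the mole-fraction product g(X) = Π y_i^ν_i = 24.88. Since Kp = g(X)·P^{-1}, P = (g/Kp)^(1/1) = (24.88/0.0496)^(1/1) = 502 kPa.

P = 502 kPa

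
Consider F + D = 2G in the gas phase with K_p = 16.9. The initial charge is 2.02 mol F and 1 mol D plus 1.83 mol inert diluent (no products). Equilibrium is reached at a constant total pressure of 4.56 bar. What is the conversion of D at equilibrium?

X = 0.853

Basis: 1 mol D initially; let X = conversion of D. Extent ξ = X.
At extent ξ: n_F = 2.02 − X; n_D = 1 − X; n_G = 2X; n_I = 1.83 (inert).
n_T stays at 4.85 (no change in mole number).
y_i = n_i/n_T, p_i = y_i·P. K_p = p_G^2 / (p_F p_D).
Substituting and setting equal to 16.9 gives a polynomial in X; the root in (0,1) is X = 0.853.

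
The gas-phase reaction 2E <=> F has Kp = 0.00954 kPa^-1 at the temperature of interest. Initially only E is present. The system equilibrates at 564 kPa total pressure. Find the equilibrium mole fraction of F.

y_F = 0.652

Take 1 mol E as basis and let X be its fractional conversion, so ξ = 0.5X.
Species balance: n_E = 1 − X; n_F = 0.5X.
n_T = Σnᵢ = 1 − 0.5X.
With p_i = (n_i/n_T)P, Kp = p_F / (p_E^2).
Equating to 0.00954 kPa^-1 and solving on 0 < X < 1: X = 0.789.
Then n_F = 0.395, n_T = 0.605, so y_F = 0.652.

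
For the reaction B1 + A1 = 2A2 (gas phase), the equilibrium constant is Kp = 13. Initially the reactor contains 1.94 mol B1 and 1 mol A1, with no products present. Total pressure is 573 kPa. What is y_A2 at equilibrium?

Take 1 mol A1 as basis and let X be its fractional conversion, so ξ = X.
Species balance: n_B1 = 1.94 − X; n_A1 = 1 − X; n_A2 = 2X.
Total moles n_T = 2.94 (Δν = 0, constant).
With p_i = (n_i/n_T)P, Kp = p_A2^2 / (p_B1 p_A1).
Setting this equal to 13 and taking the physical root (0 < X < 1) gives X = 0.817.
Then n_A2 = 1.63, n_T = 2.94, so y_A2 = 0.556.

y_A2 = 0.556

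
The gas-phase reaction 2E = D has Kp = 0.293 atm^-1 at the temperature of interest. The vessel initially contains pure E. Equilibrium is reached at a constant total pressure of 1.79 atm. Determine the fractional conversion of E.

X = 0.432

Take 1 mol E as basis and let X be its fractional conversion, so ξ = 0.5X.
Moles: n_E = 1 − X; n_D = 0.5X.
n_T = Σnᵢ = 1 − 0.5X.
Mole fractions y_i = n_i/n_T; Kp = p_D / (p_E^2) with p_i = y_i·P.
Substituting and setting equal to 0.293 atm^-1 gives a polynomial in X; the root in (0,1) is X = 0.432.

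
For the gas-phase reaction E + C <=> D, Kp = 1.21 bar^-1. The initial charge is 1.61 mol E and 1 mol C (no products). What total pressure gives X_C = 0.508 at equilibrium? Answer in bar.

Take 1 mol C as basis and let X be its fractional conversion, so ξ = X.
Species balance: n_E = 1.61 − X; n_C = 1 − X; n_D = X.
Total moles n_T = 2.61 − X.
Kp = p_D / (p_E p_C) with p_i = (n_i/n_T)·P.
At X = 0.508: the mole-fraction product g(X) = Π y_i^ν_i = 1.969. Since Kp = g(X)·P^{-1}, P = (g/Kp)^(1/1) = (1.969/1.21)^(1/1) = 1.63 bar.

P = 1.63 bar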